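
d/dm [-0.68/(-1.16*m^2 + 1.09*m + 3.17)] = (0.7412 - 1.5776*m)/(-1.16*m^2 + 1.09*m + 3.17)^2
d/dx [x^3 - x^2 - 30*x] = 3*x^2 - 2*x - 30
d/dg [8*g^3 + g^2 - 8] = 2*g*(12*g + 1)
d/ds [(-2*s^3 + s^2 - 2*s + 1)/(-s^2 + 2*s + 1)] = 2*(s^4 - 4*s^3 - 3*s^2 + 2*s - 2)/(s^4 - 4*s^3 + 2*s^2 + 4*s + 1)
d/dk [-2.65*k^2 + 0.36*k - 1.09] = 0.36 - 5.3*k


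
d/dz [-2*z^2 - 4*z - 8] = -4*z - 4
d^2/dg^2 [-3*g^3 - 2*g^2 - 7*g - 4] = -18*g - 4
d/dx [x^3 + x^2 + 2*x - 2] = 3*x^2 + 2*x + 2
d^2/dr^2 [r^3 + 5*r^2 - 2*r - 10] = 6*r + 10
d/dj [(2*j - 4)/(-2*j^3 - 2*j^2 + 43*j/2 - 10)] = 8*(4*j^3 - 10*j^2 - 8*j + 33)/(16*j^6 + 32*j^5 - 328*j^4 - 184*j^3 + 2009*j^2 - 1720*j + 400)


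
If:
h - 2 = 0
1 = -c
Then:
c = -1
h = 2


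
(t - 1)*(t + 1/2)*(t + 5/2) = t^3 + 2*t^2 - 7*t/4 - 5/4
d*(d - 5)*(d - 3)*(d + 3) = d^4 - 5*d^3 - 9*d^2 + 45*d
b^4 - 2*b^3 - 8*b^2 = b^2*(b - 4)*(b + 2)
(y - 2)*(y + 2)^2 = y^3 + 2*y^2 - 4*y - 8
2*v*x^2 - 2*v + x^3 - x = (2*v + x)*(x - 1)*(x + 1)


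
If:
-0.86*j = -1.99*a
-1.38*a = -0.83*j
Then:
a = 0.00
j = 0.00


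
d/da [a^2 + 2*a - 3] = 2*a + 2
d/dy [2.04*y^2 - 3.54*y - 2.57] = 4.08*y - 3.54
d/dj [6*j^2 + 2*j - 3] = 12*j + 2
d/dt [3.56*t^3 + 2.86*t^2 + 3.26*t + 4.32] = 10.68*t^2 + 5.72*t + 3.26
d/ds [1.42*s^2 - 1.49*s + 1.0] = 2.84*s - 1.49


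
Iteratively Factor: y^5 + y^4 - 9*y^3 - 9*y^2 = (y + 1)*(y^4 - 9*y^2) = (y - 3)*(y + 1)*(y^3 + 3*y^2) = (y - 3)*(y + 1)*(y + 3)*(y^2) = y*(y - 3)*(y + 1)*(y + 3)*(y)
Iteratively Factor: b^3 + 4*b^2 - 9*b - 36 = (b - 3)*(b^2 + 7*b + 12) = (b - 3)*(b + 3)*(b + 4)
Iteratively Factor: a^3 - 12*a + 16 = (a - 2)*(a^2 + 2*a - 8) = (a - 2)^2*(a + 4)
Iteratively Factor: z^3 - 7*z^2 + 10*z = (z - 5)*(z^2 - 2*z) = (z - 5)*(z - 2)*(z)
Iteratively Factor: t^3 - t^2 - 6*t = (t)*(t^2 - t - 6) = t*(t - 3)*(t + 2)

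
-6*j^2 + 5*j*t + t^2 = (-j + t)*(6*j + t)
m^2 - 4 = (m - 2)*(m + 2)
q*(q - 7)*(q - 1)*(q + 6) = q^4 - 2*q^3 - 41*q^2 + 42*q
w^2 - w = w*(w - 1)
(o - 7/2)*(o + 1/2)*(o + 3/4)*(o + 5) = o^4 + 11*o^3/4 - 61*o^2/4 - 341*o/16 - 105/16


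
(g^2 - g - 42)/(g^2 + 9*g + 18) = (g - 7)/(g + 3)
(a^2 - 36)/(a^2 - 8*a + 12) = (a + 6)/(a - 2)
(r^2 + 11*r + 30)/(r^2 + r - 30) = (r + 5)/(r - 5)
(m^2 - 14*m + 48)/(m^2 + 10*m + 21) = (m^2 - 14*m + 48)/(m^2 + 10*m + 21)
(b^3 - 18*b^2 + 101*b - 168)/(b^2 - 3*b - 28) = (b^2 - 11*b + 24)/(b + 4)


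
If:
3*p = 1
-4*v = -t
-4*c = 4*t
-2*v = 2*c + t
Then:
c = 0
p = 1/3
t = 0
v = 0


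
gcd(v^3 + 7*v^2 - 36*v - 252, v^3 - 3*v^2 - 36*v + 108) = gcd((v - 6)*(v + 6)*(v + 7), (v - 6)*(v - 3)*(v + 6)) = v^2 - 36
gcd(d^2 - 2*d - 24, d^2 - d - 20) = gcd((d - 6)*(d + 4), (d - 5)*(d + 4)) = d + 4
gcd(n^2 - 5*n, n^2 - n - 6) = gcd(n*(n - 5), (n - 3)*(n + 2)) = 1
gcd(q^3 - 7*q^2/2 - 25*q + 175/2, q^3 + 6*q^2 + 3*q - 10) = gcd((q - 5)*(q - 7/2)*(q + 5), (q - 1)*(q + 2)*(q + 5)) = q + 5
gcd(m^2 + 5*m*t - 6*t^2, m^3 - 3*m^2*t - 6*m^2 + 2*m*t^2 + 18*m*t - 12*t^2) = -m + t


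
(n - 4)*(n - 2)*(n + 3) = n^3 - 3*n^2 - 10*n + 24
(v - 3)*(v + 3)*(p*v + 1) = p*v^3 - 9*p*v + v^2 - 9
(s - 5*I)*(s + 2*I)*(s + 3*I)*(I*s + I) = I*s^4 + I*s^3 + 19*I*s^2 - 30*s + 19*I*s - 30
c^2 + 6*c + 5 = (c + 1)*(c + 5)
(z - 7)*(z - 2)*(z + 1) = z^3 - 8*z^2 + 5*z + 14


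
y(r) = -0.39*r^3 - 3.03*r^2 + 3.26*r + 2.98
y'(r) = -1.17*r^2 - 6.06*r + 3.26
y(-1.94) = -11.90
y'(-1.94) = 10.61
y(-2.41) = -17.02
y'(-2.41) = 11.07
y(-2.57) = -18.79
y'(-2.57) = 11.11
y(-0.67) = -0.45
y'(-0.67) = 6.79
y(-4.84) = -39.56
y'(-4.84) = 5.18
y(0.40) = 3.77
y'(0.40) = 0.65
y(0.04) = 3.11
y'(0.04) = 3.02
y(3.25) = -31.82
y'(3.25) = -28.79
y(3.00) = -25.04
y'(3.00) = -25.45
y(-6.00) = -41.42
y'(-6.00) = -2.50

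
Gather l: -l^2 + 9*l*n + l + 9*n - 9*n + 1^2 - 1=-l^2 + l*(9*n + 1)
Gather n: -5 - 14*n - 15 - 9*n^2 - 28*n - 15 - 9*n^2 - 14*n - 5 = -18*n^2 - 56*n - 40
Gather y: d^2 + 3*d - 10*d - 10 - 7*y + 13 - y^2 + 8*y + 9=d^2 - 7*d - y^2 + y + 12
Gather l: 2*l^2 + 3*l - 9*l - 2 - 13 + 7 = 2*l^2 - 6*l - 8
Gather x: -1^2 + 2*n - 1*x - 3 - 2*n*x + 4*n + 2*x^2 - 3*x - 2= 6*n + 2*x^2 + x*(-2*n - 4) - 6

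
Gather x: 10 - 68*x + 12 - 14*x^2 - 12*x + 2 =-14*x^2 - 80*x + 24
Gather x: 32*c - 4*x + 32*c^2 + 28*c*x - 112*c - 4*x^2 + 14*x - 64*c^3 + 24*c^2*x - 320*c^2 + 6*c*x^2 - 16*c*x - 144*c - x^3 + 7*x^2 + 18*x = -64*c^3 - 288*c^2 - 224*c - x^3 + x^2*(6*c + 3) + x*(24*c^2 + 12*c + 28)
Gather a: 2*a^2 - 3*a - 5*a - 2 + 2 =2*a^2 - 8*a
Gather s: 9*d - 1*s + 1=9*d - s + 1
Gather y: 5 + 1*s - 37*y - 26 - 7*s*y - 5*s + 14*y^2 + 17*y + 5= -4*s + 14*y^2 + y*(-7*s - 20) - 16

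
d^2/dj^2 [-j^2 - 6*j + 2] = -2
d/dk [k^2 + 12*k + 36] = 2*k + 12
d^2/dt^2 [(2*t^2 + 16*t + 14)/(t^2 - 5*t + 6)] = 4*(13*t^3 + 3*t^2 - 249*t + 409)/(t^6 - 15*t^5 + 93*t^4 - 305*t^3 + 558*t^2 - 540*t + 216)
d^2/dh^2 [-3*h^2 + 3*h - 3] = -6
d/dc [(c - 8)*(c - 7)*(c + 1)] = 3*c^2 - 28*c + 41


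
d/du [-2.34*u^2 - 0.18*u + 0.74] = -4.68*u - 0.18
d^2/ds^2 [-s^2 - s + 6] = -2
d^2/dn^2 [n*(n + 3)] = 2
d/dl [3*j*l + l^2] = 3*j + 2*l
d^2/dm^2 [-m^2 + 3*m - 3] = -2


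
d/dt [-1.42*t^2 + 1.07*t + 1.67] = 1.07 - 2.84*t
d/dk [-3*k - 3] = -3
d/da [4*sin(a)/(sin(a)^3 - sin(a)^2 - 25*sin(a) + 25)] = 4*(-2*sin(a)^3 + sin(a)^2 + 25)*cos(a)/(sin(a)^3 - sin(a)^2 - 25*sin(a) + 25)^2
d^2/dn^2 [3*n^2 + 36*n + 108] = 6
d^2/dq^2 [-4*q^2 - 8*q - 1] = -8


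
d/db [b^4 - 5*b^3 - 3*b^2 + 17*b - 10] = 4*b^3 - 15*b^2 - 6*b + 17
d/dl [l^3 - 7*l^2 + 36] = l*(3*l - 14)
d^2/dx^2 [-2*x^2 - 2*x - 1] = -4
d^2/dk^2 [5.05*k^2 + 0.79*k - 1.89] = 10.1000000000000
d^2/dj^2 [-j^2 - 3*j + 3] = -2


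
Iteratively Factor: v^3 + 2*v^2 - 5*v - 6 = (v + 1)*(v^2 + v - 6) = (v - 2)*(v + 1)*(v + 3)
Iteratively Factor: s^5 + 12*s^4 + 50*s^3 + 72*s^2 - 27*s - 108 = (s - 1)*(s^4 + 13*s^3 + 63*s^2 + 135*s + 108) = (s - 1)*(s + 4)*(s^3 + 9*s^2 + 27*s + 27) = (s - 1)*(s + 3)*(s + 4)*(s^2 + 6*s + 9) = (s - 1)*(s + 3)^2*(s + 4)*(s + 3)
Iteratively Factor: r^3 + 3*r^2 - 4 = (r + 2)*(r^2 + r - 2) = (r - 1)*(r + 2)*(r + 2)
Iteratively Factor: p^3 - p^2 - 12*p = (p - 4)*(p^2 + 3*p) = p*(p - 4)*(p + 3)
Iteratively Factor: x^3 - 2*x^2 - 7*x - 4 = (x - 4)*(x^2 + 2*x + 1) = (x - 4)*(x + 1)*(x + 1)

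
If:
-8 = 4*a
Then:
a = -2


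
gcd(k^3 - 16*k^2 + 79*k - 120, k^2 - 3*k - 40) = k - 8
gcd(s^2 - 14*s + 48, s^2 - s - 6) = 1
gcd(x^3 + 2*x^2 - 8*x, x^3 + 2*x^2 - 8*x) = x^3 + 2*x^2 - 8*x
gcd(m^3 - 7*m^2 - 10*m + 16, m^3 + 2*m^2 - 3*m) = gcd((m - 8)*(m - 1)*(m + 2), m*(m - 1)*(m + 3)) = m - 1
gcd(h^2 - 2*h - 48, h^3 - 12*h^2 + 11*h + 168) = h - 8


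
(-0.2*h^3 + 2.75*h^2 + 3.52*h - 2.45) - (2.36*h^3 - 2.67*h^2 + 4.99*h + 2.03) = -2.56*h^3 + 5.42*h^2 - 1.47*h - 4.48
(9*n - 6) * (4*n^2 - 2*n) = 36*n^3 - 42*n^2 + 12*n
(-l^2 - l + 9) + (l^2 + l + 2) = 11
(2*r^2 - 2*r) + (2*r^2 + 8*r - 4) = 4*r^2 + 6*r - 4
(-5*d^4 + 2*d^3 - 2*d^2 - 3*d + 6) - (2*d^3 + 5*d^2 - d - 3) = -5*d^4 - 7*d^2 - 2*d + 9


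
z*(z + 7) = z^2 + 7*z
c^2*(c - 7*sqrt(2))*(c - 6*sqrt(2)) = c^4 - 13*sqrt(2)*c^3 + 84*c^2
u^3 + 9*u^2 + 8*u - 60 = (u - 2)*(u + 5)*(u + 6)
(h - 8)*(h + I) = h^2 - 8*h + I*h - 8*I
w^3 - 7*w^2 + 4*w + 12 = (w - 6)*(w - 2)*(w + 1)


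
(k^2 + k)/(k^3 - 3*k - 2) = k/(k^2 - k - 2)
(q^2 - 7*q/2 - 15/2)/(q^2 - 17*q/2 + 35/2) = (2*q + 3)/(2*q - 7)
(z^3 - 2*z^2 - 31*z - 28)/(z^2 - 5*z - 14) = (z^2 + 5*z + 4)/(z + 2)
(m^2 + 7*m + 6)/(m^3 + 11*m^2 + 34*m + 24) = 1/(m + 4)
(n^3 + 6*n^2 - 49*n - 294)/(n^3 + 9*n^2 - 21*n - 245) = (n^2 - n - 42)/(n^2 + 2*n - 35)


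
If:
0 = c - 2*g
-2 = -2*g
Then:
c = 2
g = 1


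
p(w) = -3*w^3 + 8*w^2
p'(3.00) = -33.00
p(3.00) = -9.00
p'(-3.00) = -129.00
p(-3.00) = 153.00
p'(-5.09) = -314.61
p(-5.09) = 602.88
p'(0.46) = 5.46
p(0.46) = 1.40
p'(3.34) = -46.96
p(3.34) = -22.53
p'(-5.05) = -310.32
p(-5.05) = 590.38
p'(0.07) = 1.08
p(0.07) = 0.04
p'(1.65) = 1.90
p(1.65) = 8.30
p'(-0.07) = -1.16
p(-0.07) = 0.04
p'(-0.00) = 0.00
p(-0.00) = 0.00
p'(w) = -9*w^2 + 16*w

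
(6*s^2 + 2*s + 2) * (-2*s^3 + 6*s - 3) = -12*s^5 - 4*s^4 + 32*s^3 - 6*s^2 + 6*s - 6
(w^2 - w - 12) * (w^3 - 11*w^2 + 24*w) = w^5 - 12*w^4 + 23*w^3 + 108*w^2 - 288*w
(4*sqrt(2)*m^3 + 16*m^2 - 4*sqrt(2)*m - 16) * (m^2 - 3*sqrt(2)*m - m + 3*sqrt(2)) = 4*sqrt(2)*m^5 - 8*m^4 - 4*sqrt(2)*m^4 - 52*sqrt(2)*m^3 + 8*m^3 + 8*m^2 + 52*sqrt(2)*m^2 - 8*m + 48*sqrt(2)*m - 48*sqrt(2)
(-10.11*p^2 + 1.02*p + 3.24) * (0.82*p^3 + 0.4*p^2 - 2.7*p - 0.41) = -8.2902*p^5 - 3.2076*p^4 + 30.3618*p^3 + 2.6871*p^2 - 9.1662*p - 1.3284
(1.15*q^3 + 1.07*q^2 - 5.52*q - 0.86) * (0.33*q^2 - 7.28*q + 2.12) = 0.3795*q^5 - 8.0189*q^4 - 7.1732*q^3 + 42.1702*q^2 - 5.4416*q - 1.8232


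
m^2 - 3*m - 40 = (m - 8)*(m + 5)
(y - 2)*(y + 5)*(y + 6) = y^3 + 9*y^2 + 8*y - 60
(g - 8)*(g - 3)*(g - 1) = g^3 - 12*g^2 + 35*g - 24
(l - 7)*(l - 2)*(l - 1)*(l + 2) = l^4 - 8*l^3 + 3*l^2 + 32*l - 28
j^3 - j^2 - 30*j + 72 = (j - 4)*(j - 3)*(j + 6)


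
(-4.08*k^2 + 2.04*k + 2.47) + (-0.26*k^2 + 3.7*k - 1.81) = -4.34*k^2 + 5.74*k + 0.66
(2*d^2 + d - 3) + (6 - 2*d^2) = d + 3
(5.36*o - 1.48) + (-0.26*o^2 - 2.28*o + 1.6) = -0.26*o^2 + 3.08*o + 0.12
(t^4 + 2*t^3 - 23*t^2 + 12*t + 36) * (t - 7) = t^5 - 5*t^4 - 37*t^3 + 173*t^2 - 48*t - 252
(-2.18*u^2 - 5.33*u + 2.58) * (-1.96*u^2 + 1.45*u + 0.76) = 4.2728*u^4 + 7.2858*u^3 - 14.4421*u^2 - 0.3098*u + 1.9608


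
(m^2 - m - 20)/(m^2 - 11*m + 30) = (m + 4)/(m - 6)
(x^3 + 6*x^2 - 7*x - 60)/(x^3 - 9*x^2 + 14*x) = (x^3 + 6*x^2 - 7*x - 60)/(x*(x^2 - 9*x + 14))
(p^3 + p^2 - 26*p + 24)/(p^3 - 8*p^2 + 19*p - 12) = (p + 6)/(p - 3)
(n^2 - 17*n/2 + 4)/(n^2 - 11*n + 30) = (n^2 - 17*n/2 + 4)/(n^2 - 11*n + 30)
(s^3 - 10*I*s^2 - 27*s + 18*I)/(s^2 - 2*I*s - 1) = (s^2 - 9*I*s - 18)/(s - I)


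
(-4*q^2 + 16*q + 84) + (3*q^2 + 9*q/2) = -q^2 + 41*q/2 + 84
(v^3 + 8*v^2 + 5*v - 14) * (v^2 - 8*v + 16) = v^5 - 43*v^3 + 74*v^2 + 192*v - 224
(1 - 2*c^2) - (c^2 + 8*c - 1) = -3*c^2 - 8*c + 2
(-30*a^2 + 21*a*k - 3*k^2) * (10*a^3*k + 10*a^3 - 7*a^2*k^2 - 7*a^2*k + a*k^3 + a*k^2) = -300*a^5*k - 300*a^5 + 420*a^4*k^2 + 420*a^4*k - 207*a^3*k^3 - 207*a^3*k^2 + 42*a^2*k^4 + 42*a^2*k^3 - 3*a*k^5 - 3*a*k^4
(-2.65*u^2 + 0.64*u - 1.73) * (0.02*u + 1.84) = -0.053*u^3 - 4.8632*u^2 + 1.143*u - 3.1832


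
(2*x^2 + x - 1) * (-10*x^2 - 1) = -20*x^4 - 10*x^3 + 8*x^2 - x + 1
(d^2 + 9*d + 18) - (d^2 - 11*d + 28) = 20*d - 10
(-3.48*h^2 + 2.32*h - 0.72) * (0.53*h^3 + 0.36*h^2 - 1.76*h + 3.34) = -1.8444*h^5 - 0.0231999999999999*h^4 + 6.5784*h^3 - 15.9656*h^2 + 9.016*h - 2.4048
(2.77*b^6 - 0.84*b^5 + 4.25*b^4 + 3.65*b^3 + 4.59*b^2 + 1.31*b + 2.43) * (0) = 0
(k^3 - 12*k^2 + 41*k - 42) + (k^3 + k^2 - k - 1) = 2*k^3 - 11*k^2 + 40*k - 43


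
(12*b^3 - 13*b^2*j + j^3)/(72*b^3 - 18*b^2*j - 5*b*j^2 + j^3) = (b - j)/(6*b - j)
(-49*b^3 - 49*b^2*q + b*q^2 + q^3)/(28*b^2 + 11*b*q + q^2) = (-7*b^2 - 6*b*q + q^2)/(4*b + q)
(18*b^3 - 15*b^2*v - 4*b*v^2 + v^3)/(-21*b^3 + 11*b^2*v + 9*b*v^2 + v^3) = (-6*b + v)/(7*b + v)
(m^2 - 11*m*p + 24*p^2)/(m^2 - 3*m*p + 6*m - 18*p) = (m - 8*p)/(m + 6)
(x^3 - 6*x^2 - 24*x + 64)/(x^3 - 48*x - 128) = (x - 2)/(x + 4)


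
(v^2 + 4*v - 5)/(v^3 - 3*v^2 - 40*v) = (v - 1)/(v*(v - 8))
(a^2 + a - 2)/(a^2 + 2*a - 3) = (a + 2)/(a + 3)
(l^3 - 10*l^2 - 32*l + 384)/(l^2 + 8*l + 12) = (l^2 - 16*l + 64)/(l + 2)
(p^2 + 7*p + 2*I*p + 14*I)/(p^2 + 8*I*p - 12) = (p + 7)/(p + 6*I)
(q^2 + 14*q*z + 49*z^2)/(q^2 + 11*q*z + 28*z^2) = (q + 7*z)/(q + 4*z)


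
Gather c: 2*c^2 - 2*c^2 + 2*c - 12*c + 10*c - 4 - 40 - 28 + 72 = 0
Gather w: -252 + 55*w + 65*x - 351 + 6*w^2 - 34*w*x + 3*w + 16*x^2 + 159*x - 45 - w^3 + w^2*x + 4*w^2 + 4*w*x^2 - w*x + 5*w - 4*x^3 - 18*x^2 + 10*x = -w^3 + w^2*(x + 10) + w*(4*x^2 - 35*x + 63) - 4*x^3 - 2*x^2 + 234*x - 648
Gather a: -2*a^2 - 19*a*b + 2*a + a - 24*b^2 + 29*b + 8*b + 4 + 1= -2*a^2 + a*(3 - 19*b) - 24*b^2 + 37*b + 5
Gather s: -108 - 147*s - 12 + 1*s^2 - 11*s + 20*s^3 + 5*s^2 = 20*s^3 + 6*s^2 - 158*s - 120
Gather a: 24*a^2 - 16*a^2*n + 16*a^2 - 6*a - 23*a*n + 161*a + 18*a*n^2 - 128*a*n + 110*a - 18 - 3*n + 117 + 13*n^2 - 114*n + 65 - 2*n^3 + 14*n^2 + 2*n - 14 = a^2*(40 - 16*n) + a*(18*n^2 - 151*n + 265) - 2*n^3 + 27*n^2 - 115*n + 150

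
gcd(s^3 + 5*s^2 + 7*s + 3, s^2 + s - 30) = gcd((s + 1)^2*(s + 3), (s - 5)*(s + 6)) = 1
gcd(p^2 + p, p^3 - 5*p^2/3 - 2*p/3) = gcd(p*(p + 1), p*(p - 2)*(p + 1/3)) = p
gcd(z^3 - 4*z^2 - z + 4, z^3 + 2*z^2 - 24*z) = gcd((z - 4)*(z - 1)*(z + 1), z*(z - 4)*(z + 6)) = z - 4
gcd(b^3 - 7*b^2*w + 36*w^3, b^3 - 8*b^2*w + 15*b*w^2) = -b + 3*w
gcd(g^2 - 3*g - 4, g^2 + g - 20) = g - 4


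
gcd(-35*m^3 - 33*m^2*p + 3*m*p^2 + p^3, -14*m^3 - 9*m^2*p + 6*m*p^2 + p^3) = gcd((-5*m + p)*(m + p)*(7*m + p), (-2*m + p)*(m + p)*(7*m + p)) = 7*m^2 + 8*m*p + p^2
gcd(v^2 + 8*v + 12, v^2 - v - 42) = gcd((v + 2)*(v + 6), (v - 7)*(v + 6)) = v + 6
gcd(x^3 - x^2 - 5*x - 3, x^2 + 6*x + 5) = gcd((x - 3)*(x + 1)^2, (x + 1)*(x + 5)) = x + 1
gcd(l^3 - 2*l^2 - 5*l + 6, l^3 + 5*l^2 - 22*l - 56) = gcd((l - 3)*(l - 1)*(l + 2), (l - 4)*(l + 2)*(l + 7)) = l + 2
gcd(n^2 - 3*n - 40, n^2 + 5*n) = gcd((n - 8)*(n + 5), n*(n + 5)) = n + 5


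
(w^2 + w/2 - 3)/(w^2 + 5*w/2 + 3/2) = (2*w^2 + w - 6)/(2*w^2 + 5*w + 3)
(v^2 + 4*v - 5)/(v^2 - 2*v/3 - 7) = 3*(-v^2 - 4*v + 5)/(-3*v^2 + 2*v + 21)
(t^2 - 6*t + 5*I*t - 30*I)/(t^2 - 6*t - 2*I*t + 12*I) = (t + 5*I)/(t - 2*I)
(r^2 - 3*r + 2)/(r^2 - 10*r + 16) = (r - 1)/(r - 8)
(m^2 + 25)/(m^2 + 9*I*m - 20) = (m - 5*I)/(m + 4*I)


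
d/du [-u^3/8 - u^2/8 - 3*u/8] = -3*u^2/8 - u/4 - 3/8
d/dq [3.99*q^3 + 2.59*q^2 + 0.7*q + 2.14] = 11.97*q^2 + 5.18*q + 0.7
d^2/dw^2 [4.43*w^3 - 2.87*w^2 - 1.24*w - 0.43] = 26.58*w - 5.74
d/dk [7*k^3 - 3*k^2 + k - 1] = 21*k^2 - 6*k + 1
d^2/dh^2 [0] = 0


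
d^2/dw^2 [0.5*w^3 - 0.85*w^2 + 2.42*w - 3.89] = 3.0*w - 1.7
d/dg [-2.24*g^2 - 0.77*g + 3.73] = -4.48*g - 0.77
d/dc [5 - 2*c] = -2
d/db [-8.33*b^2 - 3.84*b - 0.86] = -16.66*b - 3.84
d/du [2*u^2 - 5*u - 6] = 4*u - 5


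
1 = 1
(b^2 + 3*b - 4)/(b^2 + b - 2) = (b + 4)/(b + 2)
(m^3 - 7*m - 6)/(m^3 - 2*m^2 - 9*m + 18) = (m^2 + 3*m + 2)/(m^2 + m - 6)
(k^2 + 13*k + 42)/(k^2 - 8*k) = (k^2 + 13*k + 42)/(k*(k - 8))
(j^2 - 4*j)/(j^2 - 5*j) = (j - 4)/(j - 5)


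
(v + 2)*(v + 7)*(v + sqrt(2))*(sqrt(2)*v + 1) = sqrt(2)*v^4 + 3*v^3 + 9*sqrt(2)*v^3 + 15*sqrt(2)*v^2 + 27*v^2 + 9*sqrt(2)*v + 42*v + 14*sqrt(2)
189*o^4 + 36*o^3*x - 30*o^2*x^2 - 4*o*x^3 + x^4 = (-7*o + x)*(-3*o + x)*(3*o + x)^2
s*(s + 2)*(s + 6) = s^3 + 8*s^2 + 12*s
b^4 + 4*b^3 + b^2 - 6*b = b*(b - 1)*(b + 2)*(b + 3)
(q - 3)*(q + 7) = q^2 + 4*q - 21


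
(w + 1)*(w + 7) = w^2 + 8*w + 7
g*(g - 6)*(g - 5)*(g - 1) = g^4 - 12*g^3 + 41*g^2 - 30*g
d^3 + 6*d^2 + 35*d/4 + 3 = (d + 1/2)*(d + 3/2)*(d + 4)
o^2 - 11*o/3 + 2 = (o - 3)*(o - 2/3)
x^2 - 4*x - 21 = (x - 7)*(x + 3)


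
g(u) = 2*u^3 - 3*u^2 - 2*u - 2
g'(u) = 6*u^2 - 6*u - 2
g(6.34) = 374.41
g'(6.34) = 201.13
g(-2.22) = -34.23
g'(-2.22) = 40.89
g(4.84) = 144.80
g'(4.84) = 109.51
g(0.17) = -2.42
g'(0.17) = -2.85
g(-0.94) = -4.43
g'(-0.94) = 8.94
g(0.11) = -2.25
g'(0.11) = -2.59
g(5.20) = 187.70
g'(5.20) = 129.04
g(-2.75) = -60.78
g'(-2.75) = 59.88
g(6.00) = 310.00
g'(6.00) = 178.00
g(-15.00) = -7397.00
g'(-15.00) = 1438.00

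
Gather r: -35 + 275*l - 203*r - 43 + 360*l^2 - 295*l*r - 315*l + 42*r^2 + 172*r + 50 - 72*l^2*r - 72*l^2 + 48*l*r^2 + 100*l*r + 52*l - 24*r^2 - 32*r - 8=288*l^2 + 12*l + r^2*(48*l + 18) + r*(-72*l^2 - 195*l - 63) - 36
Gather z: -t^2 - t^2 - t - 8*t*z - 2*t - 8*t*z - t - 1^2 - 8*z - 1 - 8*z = -2*t^2 - 4*t + z*(-16*t - 16) - 2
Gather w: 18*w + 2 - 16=18*w - 14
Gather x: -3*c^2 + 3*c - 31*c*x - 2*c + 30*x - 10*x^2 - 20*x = -3*c^2 + c - 10*x^2 + x*(10 - 31*c)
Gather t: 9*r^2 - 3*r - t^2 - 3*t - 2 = 9*r^2 - 3*r - t^2 - 3*t - 2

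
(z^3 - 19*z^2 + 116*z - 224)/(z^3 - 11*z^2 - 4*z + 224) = (z - 4)/(z + 4)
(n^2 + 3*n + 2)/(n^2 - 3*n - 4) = (n + 2)/(n - 4)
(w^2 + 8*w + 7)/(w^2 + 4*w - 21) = (w + 1)/(w - 3)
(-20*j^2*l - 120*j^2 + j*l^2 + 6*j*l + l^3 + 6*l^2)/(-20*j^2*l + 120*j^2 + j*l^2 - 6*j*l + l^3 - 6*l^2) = (l + 6)/(l - 6)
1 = 1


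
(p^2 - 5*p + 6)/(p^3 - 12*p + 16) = (p - 3)/(p^2 + 2*p - 8)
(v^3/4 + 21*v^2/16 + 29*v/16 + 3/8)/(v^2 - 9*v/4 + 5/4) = (4*v^3 + 21*v^2 + 29*v + 6)/(4*(4*v^2 - 9*v + 5))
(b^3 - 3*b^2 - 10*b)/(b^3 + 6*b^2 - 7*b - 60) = b*(b^2 - 3*b - 10)/(b^3 + 6*b^2 - 7*b - 60)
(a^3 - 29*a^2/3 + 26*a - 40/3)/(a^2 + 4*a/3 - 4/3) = (a^2 - 9*a + 20)/(a + 2)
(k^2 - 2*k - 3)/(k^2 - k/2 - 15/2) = 2*(k + 1)/(2*k + 5)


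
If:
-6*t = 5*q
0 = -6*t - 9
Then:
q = 9/5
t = -3/2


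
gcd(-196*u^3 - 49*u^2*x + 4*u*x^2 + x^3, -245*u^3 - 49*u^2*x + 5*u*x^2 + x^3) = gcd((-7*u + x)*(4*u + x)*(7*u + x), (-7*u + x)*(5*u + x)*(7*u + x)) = -49*u^2 + x^2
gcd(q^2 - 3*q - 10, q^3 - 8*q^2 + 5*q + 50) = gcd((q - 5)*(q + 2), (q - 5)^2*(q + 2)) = q^2 - 3*q - 10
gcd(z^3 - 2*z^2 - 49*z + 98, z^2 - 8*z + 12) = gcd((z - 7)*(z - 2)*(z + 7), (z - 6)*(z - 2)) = z - 2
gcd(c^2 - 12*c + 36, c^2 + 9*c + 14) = 1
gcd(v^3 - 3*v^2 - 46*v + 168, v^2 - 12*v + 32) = v - 4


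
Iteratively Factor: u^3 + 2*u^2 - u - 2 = (u + 2)*(u^2 - 1) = (u - 1)*(u + 2)*(u + 1)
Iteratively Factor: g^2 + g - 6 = (g + 3)*(g - 2)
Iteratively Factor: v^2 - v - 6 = (v - 3)*(v + 2)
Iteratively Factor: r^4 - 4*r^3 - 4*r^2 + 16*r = (r + 2)*(r^3 - 6*r^2 + 8*r) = (r - 4)*(r + 2)*(r^2 - 2*r) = r*(r - 4)*(r + 2)*(r - 2)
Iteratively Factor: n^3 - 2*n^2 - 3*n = (n - 3)*(n^2 + n) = n*(n - 3)*(n + 1)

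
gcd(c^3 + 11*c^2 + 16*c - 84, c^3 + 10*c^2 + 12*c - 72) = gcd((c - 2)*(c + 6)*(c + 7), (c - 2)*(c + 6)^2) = c^2 + 4*c - 12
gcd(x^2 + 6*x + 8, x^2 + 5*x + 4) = x + 4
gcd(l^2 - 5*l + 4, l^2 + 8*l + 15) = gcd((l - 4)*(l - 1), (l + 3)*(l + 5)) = 1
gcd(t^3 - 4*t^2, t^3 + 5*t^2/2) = t^2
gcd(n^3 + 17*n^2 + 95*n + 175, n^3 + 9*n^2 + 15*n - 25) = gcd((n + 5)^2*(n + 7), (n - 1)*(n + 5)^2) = n^2 + 10*n + 25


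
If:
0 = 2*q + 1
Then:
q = -1/2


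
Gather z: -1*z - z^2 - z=-z^2 - 2*z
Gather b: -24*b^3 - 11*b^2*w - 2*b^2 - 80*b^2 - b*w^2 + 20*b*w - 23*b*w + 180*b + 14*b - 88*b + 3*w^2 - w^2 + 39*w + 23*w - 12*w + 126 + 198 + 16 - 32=-24*b^3 + b^2*(-11*w - 82) + b*(-w^2 - 3*w + 106) + 2*w^2 + 50*w + 308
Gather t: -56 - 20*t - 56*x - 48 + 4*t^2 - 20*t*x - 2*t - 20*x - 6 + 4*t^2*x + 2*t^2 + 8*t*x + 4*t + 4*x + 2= t^2*(4*x + 6) + t*(-12*x - 18) - 72*x - 108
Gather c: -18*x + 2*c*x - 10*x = 2*c*x - 28*x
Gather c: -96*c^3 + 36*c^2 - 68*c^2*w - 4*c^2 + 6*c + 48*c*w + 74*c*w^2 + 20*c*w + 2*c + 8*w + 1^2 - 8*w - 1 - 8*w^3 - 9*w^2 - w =-96*c^3 + c^2*(32 - 68*w) + c*(74*w^2 + 68*w + 8) - 8*w^3 - 9*w^2 - w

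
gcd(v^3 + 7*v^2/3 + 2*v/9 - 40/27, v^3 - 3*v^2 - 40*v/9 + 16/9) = v + 4/3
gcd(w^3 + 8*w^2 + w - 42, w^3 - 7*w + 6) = w^2 + w - 6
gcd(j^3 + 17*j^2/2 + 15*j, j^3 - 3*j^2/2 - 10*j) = j^2 + 5*j/2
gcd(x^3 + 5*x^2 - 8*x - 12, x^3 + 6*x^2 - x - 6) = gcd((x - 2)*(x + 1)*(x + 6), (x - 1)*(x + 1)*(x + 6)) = x^2 + 7*x + 6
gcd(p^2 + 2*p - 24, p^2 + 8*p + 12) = p + 6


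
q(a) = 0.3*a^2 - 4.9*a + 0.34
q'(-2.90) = -6.64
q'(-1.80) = -5.98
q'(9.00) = 0.50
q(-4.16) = 25.92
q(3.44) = -12.97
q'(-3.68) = -7.11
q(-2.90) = 17.07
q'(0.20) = -4.78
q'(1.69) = -3.89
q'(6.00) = -1.30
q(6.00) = -18.26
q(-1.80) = 10.13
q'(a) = 0.6*a - 4.9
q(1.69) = -7.08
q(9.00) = -19.46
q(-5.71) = 38.10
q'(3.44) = -2.84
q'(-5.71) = -8.33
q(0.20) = -0.63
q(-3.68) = 22.43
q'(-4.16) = -7.40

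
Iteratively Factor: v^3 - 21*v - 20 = (v - 5)*(v^2 + 5*v + 4) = (v - 5)*(v + 4)*(v + 1)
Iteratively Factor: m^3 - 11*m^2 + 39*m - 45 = (m - 3)*(m^2 - 8*m + 15) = (m - 5)*(m - 3)*(m - 3)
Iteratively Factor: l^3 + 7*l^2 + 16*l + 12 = (l + 2)*(l^2 + 5*l + 6) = (l + 2)*(l + 3)*(l + 2)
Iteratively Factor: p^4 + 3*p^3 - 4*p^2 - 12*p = (p + 3)*(p^3 - 4*p) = p*(p + 3)*(p^2 - 4) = p*(p + 2)*(p + 3)*(p - 2)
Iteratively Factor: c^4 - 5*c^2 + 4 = (c - 1)*(c^3 + c^2 - 4*c - 4) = (c - 1)*(c + 1)*(c^2 - 4) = (c - 1)*(c + 1)*(c + 2)*(c - 2)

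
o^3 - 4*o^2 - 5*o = o*(o - 5)*(o + 1)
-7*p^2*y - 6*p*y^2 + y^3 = y*(-7*p + y)*(p + y)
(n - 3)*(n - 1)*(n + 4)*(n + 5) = n^4 + 5*n^3 - 13*n^2 - 53*n + 60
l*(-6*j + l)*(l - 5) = -6*j*l^2 + 30*j*l + l^3 - 5*l^2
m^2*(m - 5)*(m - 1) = m^4 - 6*m^3 + 5*m^2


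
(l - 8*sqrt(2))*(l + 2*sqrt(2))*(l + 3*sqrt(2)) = l^3 - 3*sqrt(2)*l^2 - 68*l - 96*sqrt(2)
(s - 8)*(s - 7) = s^2 - 15*s + 56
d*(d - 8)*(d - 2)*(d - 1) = d^4 - 11*d^3 + 26*d^2 - 16*d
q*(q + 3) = q^2 + 3*q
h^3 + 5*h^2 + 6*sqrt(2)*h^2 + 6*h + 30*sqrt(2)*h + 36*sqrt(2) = (h + 2)*(h + 3)*(h + 6*sqrt(2))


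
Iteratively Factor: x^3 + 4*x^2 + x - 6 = (x + 3)*(x^2 + x - 2) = (x - 1)*(x + 3)*(x + 2)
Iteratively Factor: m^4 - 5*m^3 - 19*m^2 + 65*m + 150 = (m + 3)*(m^3 - 8*m^2 + 5*m + 50) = (m - 5)*(m + 3)*(m^2 - 3*m - 10) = (m - 5)*(m + 2)*(m + 3)*(m - 5)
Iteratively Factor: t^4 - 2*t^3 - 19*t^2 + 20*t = (t)*(t^3 - 2*t^2 - 19*t + 20) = t*(t - 1)*(t^2 - t - 20) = t*(t - 5)*(t - 1)*(t + 4)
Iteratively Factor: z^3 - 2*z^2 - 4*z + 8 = (z + 2)*(z^2 - 4*z + 4) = (z - 2)*(z + 2)*(z - 2)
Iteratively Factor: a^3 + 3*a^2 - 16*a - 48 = (a + 4)*(a^2 - a - 12) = (a + 3)*(a + 4)*(a - 4)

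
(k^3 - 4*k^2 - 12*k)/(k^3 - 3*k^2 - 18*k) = (k + 2)/(k + 3)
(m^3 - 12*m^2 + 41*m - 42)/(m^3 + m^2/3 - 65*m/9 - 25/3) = 9*(m^2 - 9*m + 14)/(9*m^2 + 30*m + 25)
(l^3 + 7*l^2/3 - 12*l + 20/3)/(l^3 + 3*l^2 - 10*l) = (l - 2/3)/l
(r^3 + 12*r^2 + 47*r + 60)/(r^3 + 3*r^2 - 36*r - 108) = (r^2 + 9*r + 20)/(r^2 - 36)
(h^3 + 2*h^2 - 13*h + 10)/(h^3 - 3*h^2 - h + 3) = (h^2 + 3*h - 10)/(h^2 - 2*h - 3)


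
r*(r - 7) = r^2 - 7*r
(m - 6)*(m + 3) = m^2 - 3*m - 18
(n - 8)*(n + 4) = n^2 - 4*n - 32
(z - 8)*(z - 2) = z^2 - 10*z + 16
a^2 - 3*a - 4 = (a - 4)*(a + 1)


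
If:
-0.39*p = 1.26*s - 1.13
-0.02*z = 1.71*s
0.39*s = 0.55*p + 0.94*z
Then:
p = 2.84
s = 0.02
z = -1.65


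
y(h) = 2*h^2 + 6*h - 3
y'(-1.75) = -1.00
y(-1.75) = -7.38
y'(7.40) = 35.60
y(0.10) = -2.38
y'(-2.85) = -5.40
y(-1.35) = -7.46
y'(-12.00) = -42.00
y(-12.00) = 213.00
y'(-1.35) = 0.60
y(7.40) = 150.92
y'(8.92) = 41.68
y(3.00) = 33.00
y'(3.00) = 18.00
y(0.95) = 4.50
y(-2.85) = -3.86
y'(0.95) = 9.80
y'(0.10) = 6.40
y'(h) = 4*h + 6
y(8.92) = 209.65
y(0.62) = 1.49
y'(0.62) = 8.48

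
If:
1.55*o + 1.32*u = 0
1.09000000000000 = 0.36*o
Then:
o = 3.03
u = -3.56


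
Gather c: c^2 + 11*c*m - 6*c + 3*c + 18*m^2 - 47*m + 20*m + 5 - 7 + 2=c^2 + c*(11*m - 3) + 18*m^2 - 27*m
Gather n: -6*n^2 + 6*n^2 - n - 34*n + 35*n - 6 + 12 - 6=0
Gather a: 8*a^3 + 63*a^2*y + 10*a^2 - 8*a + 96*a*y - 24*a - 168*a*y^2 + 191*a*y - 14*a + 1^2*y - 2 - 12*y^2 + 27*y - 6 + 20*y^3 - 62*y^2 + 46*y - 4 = 8*a^3 + a^2*(63*y + 10) + a*(-168*y^2 + 287*y - 46) + 20*y^3 - 74*y^2 + 74*y - 12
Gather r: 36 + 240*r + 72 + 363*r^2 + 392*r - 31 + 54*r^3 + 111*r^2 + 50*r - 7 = 54*r^3 + 474*r^2 + 682*r + 70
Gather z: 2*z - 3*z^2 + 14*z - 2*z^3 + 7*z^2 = -2*z^3 + 4*z^2 + 16*z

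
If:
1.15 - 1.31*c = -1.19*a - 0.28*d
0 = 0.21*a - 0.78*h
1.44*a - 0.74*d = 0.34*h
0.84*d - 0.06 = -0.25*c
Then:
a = -0.09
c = 0.77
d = -0.16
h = -0.02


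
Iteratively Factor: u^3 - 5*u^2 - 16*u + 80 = (u - 5)*(u^2 - 16) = (u - 5)*(u - 4)*(u + 4)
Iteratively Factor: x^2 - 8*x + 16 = (x - 4)*(x - 4)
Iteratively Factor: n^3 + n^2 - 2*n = (n)*(n^2 + n - 2) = n*(n - 1)*(n + 2)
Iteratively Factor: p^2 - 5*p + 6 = (p - 3)*(p - 2)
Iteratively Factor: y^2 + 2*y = (y)*(y + 2)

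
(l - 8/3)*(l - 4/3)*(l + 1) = l^3 - 3*l^2 - 4*l/9 + 32/9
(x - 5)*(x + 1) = x^2 - 4*x - 5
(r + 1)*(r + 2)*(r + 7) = r^3 + 10*r^2 + 23*r + 14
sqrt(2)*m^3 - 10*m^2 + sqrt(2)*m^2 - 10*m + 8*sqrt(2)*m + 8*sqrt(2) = (m - 4*sqrt(2))*(m - sqrt(2))*(sqrt(2)*m + sqrt(2))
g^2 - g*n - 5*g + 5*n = (g - 5)*(g - n)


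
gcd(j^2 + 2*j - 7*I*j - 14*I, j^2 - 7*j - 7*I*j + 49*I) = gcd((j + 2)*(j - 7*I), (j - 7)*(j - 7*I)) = j - 7*I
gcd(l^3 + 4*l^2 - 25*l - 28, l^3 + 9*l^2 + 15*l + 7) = l^2 + 8*l + 7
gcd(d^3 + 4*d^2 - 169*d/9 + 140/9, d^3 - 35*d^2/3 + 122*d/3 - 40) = d - 5/3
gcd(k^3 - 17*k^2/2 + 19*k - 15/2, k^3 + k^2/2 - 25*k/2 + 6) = k^2 - 7*k/2 + 3/2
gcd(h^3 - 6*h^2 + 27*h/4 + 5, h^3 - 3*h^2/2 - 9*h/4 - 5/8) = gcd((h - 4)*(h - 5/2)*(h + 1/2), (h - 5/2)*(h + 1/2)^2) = h^2 - 2*h - 5/4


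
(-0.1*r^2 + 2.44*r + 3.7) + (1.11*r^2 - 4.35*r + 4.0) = 1.01*r^2 - 1.91*r + 7.7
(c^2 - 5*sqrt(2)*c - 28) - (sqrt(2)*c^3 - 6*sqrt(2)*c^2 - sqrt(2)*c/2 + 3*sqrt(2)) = -sqrt(2)*c^3 + c^2 + 6*sqrt(2)*c^2 - 9*sqrt(2)*c/2 - 28 - 3*sqrt(2)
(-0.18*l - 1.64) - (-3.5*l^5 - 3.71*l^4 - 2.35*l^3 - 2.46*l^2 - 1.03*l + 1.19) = 3.5*l^5 + 3.71*l^4 + 2.35*l^3 + 2.46*l^2 + 0.85*l - 2.83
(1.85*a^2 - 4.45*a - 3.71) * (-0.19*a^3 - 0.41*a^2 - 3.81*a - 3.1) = -0.3515*a^5 + 0.0870000000000001*a^4 - 4.5191*a^3 + 12.7406*a^2 + 27.9301*a + 11.501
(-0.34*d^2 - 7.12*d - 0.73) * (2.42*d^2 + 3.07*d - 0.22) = -0.8228*d^4 - 18.2742*d^3 - 23.5502*d^2 - 0.6747*d + 0.1606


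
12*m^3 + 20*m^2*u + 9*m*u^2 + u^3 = (m + u)*(2*m + u)*(6*m + u)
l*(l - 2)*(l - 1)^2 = l^4 - 4*l^3 + 5*l^2 - 2*l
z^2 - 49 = (z - 7)*(z + 7)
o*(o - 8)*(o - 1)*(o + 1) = o^4 - 8*o^3 - o^2 + 8*o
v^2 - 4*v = v*(v - 4)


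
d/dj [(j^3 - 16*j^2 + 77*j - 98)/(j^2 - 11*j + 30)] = (j^4 - 22*j^3 + 189*j^2 - 764*j + 1232)/(j^4 - 22*j^3 + 181*j^2 - 660*j + 900)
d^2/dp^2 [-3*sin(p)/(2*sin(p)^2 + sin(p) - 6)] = 6*(2*sin(p)^5 - sin(p)^4 + 32*sin(p)^3 + 3*sin(p)^2 - 18*sin(p) - 6)/((sin(p) + 2)^3*(2*sin(p) - 3)^3)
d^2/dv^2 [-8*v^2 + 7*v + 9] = -16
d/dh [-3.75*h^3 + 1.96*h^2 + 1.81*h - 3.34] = -11.25*h^2 + 3.92*h + 1.81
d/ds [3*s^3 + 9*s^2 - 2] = 9*s*(s + 2)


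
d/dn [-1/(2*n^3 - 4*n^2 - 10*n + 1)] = 2*(3*n^2 - 4*n - 5)/(2*n^3 - 4*n^2 - 10*n + 1)^2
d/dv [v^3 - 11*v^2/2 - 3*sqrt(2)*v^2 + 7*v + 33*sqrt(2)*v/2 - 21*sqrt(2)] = 3*v^2 - 11*v - 6*sqrt(2)*v + 7 + 33*sqrt(2)/2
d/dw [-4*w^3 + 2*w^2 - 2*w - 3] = -12*w^2 + 4*w - 2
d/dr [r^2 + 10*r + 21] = 2*r + 10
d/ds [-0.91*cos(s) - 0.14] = 0.91*sin(s)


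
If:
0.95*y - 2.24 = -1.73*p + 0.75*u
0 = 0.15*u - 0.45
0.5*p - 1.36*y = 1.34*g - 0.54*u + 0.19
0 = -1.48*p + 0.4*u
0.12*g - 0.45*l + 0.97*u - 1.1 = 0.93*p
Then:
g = -1.93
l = 1.83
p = 0.81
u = 3.00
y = 3.25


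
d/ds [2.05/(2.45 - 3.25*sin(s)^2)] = 0.630769230769231*sin(2*s)/(0.5*cos(2*s) + 0.253846153846154)^2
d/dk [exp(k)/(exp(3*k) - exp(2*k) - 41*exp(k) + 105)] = ((-3*exp(2*k) + 2*exp(k) + 41)*exp(k) + exp(3*k) - exp(2*k) - 41*exp(k) + 105)*exp(k)/(exp(3*k) - exp(2*k) - 41*exp(k) + 105)^2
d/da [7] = 0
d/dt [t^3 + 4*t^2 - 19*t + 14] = 3*t^2 + 8*t - 19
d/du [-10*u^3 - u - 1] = -30*u^2 - 1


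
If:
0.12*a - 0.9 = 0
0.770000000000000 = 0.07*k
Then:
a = 7.50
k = 11.00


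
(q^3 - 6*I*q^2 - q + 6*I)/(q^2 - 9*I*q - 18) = (q^2 - 1)/(q - 3*I)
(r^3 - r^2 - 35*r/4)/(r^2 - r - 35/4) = r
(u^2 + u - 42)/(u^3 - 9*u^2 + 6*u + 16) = (u^2 + u - 42)/(u^3 - 9*u^2 + 6*u + 16)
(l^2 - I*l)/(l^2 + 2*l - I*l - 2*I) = l/(l + 2)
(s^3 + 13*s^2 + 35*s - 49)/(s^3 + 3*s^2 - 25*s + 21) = (s + 7)/(s - 3)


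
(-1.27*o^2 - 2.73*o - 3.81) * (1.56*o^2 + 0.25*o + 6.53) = -1.9812*o^4 - 4.5763*o^3 - 14.9192*o^2 - 18.7794*o - 24.8793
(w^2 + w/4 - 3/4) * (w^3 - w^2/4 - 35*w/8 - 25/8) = w^5 - 83*w^3/16 - 129*w^2/32 + 5*w/2 + 75/32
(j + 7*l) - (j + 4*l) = 3*l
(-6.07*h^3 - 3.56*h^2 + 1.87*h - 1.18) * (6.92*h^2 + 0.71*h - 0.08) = -42.0044*h^5 - 28.9449*h^4 + 10.8984*h^3 - 6.5531*h^2 - 0.9874*h + 0.0944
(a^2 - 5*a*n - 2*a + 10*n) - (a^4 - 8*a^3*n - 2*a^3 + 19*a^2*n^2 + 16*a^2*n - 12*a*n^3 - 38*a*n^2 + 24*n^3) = -a^4 + 8*a^3*n + 2*a^3 - 19*a^2*n^2 - 16*a^2*n + a^2 + 12*a*n^3 + 38*a*n^2 - 5*a*n - 2*a - 24*n^3 + 10*n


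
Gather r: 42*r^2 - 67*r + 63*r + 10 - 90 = 42*r^2 - 4*r - 80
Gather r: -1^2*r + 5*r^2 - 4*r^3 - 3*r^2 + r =-4*r^3 + 2*r^2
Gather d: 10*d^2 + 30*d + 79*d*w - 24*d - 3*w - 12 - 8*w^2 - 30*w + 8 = 10*d^2 + d*(79*w + 6) - 8*w^2 - 33*w - 4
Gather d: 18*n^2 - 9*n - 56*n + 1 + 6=18*n^2 - 65*n + 7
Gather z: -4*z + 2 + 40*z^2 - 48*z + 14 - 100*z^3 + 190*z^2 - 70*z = -100*z^3 + 230*z^2 - 122*z + 16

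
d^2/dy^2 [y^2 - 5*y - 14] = 2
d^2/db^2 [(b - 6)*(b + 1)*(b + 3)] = 6*b - 4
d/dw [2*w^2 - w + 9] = 4*w - 1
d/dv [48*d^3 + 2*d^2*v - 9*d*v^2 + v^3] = 2*d^2 - 18*d*v + 3*v^2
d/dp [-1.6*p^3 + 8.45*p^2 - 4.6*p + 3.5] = -4.8*p^2 + 16.9*p - 4.6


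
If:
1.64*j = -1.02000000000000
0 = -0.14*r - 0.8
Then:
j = -0.62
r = -5.71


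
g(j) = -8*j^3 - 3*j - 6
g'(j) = -24*j^2 - 3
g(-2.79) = 176.11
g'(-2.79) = -189.82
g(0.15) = -6.48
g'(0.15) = -3.54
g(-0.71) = -1.01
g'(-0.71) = -15.10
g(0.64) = -10.02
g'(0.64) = -12.83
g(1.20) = -23.42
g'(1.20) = -37.56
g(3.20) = -277.74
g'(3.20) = -248.76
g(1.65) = -46.89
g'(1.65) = -68.34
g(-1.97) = 61.07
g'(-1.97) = -96.14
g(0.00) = -6.00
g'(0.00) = -3.00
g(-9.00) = 5853.00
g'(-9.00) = -1947.00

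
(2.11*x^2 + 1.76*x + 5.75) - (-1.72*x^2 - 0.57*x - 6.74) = 3.83*x^2 + 2.33*x + 12.49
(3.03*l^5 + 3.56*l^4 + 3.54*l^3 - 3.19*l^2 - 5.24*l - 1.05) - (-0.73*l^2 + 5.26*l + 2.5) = 3.03*l^5 + 3.56*l^4 + 3.54*l^3 - 2.46*l^2 - 10.5*l - 3.55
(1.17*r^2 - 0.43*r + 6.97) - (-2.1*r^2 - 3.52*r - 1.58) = 3.27*r^2 + 3.09*r + 8.55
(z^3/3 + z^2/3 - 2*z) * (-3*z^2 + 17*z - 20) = -z^5 + 14*z^4/3 + 5*z^3 - 122*z^2/3 + 40*z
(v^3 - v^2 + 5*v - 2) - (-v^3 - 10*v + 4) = 2*v^3 - v^2 + 15*v - 6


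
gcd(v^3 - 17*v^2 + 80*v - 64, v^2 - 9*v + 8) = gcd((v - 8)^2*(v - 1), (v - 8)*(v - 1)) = v^2 - 9*v + 8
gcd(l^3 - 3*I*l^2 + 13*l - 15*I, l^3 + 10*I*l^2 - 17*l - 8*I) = 1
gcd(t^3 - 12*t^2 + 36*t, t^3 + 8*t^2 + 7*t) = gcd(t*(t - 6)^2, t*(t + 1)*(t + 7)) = t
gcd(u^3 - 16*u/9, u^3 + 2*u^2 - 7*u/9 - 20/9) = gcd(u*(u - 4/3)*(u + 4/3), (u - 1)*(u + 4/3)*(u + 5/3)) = u + 4/3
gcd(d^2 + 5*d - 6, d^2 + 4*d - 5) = d - 1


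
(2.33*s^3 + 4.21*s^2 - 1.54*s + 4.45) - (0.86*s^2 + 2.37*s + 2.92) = 2.33*s^3 + 3.35*s^2 - 3.91*s + 1.53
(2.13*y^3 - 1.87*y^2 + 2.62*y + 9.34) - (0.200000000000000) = 2.13*y^3 - 1.87*y^2 + 2.62*y + 9.14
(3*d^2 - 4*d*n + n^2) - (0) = 3*d^2 - 4*d*n + n^2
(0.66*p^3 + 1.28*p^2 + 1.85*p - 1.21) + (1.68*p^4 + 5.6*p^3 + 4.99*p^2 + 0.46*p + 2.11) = 1.68*p^4 + 6.26*p^3 + 6.27*p^2 + 2.31*p + 0.9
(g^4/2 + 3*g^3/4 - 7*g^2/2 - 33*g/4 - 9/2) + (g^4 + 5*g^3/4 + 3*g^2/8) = 3*g^4/2 + 2*g^3 - 25*g^2/8 - 33*g/4 - 9/2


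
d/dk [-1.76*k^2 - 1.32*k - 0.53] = -3.52*k - 1.32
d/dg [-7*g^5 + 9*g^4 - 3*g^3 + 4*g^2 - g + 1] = -35*g^4 + 36*g^3 - 9*g^2 + 8*g - 1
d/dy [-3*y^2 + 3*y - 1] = 3 - 6*y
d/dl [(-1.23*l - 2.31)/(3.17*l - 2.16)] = (31.635015*l - 21.55572)/(3.17*l - 2.16)^3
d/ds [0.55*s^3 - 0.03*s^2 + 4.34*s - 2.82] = 1.65*s^2 - 0.06*s + 4.34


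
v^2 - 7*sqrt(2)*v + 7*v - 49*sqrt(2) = (v + 7)*(v - 7*sqrt(2))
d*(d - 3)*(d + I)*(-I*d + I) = -I*d^4 + d^3 + 4*I*d^3 - 4*d^2 - 3*I*d^2 + 3*d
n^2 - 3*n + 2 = (n - 2)*(n - 1)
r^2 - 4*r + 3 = (r - 3)*(r - 1)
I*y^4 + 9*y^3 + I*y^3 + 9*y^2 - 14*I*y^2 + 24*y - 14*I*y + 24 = (y - 6*I)*(y - 4*I)*(y + I)*(I*y + I)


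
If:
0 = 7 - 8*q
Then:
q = 7/8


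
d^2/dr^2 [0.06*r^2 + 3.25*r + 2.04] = 0.120000000000000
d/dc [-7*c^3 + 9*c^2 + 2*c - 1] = -21*c^2 + 18*c + 2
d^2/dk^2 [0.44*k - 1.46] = 0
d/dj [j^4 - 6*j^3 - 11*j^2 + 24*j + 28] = 4*j^3 - 18*j^2 - 22*j + 24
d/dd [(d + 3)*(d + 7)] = 2*d + 10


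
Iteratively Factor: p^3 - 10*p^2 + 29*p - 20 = (p - 1)*(p^2 - 9*p + 20) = (p - 5)*(p - 1)*(p - 4)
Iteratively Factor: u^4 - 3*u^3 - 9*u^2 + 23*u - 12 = (u - 1)*(u^3 - 2*u^2 - 11*u + 12) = (u - 1)*(u + 3)*(u^2 - 5*u + 4) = (u - 1)^2*(u + 3)*(u - 4)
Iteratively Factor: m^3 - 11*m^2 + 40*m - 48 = (m - 4)*(m^2 - 7*m + 12) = (m - 4)*(m - 3)*(m - 4)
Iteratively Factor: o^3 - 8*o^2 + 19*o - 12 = (o - 3)*(o^2 - 5*o + 4) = (o - 4)*(o - 3)*(o - 1)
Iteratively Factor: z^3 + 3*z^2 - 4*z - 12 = (z + 2)*(z^2 + z - 6) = (z - 2)*(z + 2)*(z + 3)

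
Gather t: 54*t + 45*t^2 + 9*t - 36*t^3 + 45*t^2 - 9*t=-36*t^3 + 90*t^2 + 54*t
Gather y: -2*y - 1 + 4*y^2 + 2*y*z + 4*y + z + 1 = 4*y^2 + y*(2*z + 2) + z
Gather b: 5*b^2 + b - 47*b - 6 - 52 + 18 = 5*b^2 - 46*b - 40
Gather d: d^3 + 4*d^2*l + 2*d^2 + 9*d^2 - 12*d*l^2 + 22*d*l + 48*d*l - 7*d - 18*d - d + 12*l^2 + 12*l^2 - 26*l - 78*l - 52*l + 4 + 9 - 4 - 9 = d^3 + d^2*(4*l + 11) + d*(-12*l^2 + 70*l - 26) + 24*l^2 - 156*l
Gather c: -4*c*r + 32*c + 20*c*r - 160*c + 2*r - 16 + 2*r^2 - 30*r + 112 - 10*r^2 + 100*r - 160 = c*(16*r - 128) - 8*r^2 + 72*r - 64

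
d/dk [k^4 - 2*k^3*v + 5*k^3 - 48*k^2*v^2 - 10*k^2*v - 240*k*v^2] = 4*k^3 - 6*k^2*v + 15*k^2 - 96*k*v^2 - 20*k*v - 240*v^2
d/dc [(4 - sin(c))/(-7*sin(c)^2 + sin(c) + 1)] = (-7*sin(c)^2 + 56*sin(c) - 5)*cos(c)/(-7*sin(c)^2 + sin(c) + 1)^2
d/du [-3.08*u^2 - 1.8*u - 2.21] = -6.16*u - 1.8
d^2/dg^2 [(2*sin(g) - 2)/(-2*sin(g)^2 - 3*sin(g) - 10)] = 2*(4*sin(g)^5 - 22*sin(g)^4 - 146*sin(g)^3 + 65*sin(g)^2 + 286*sin(g) + 38)/(3*sin(g) - cos(2*g) + 11)^3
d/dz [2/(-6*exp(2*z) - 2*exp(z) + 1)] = (24*exp(z) + 4)*exp(z)/(6*exp(2*z) + 2*exp(z) - 1)^2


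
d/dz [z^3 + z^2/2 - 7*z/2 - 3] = 3*z^2 + z - 7/2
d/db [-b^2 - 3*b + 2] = -2*b - 3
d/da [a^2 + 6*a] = 2*a + 6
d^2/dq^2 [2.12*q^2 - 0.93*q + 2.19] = 4.24000000000000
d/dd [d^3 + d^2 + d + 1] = 3*d^2 + 2*d + 1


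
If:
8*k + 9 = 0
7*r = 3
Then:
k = -9/8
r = 3/7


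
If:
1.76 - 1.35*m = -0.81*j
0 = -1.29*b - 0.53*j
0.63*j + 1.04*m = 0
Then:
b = 0.44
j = -1.08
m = 0.65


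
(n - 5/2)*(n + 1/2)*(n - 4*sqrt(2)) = n^3 - 4*sqrt(2)*n^2 - 2*n^2 - 5*n/4 + 8*sqrt(2)*n + 5*sqrt(2)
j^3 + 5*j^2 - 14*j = j*(j - 2)*(j + 7)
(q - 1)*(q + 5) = q^2 + 4*q - 5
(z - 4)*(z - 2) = z^2 - 6*z + 8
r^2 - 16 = (r - 4)*(r + 4)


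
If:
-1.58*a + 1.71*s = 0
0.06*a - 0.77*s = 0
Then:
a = 0.00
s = 0.00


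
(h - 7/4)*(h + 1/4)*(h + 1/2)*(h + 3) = h^4 + 2*h^3 - 67*h^2/16 - 121*h/32 - 21/32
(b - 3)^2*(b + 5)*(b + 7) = b^4 + 6*b^3 - 28*b^2 - 102*b + 315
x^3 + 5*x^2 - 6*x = x*(x - 1)*(x + 6)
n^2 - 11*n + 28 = (n - 7)*(n - 4)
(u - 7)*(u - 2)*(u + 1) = u^3 - 8*u^2 + 5*u + 14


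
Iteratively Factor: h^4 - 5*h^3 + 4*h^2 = (h)*(h^3 - 5*h^2 + 4*h) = h*(h - 1)*(h^2 - 4*h) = h*(h - 4)*(h - 1)*(h)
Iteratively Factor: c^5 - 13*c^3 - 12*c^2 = (c + 3)*(c^4 - 3*c^3 - 4*c^2) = (c - 4)*(c + 3)*(c^3 + c^2) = (c - 4)*(c + 1)*(c + 3)*(c^2) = c*(c - 4)*(c + 1)*(c + 3)*(c)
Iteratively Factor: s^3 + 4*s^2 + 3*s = (s + 1)*(s^2 + 3*s) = (s + 1)*(s + 3)*(s)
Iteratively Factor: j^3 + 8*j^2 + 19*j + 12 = (j + 4)*(j^2 + 4*j + 3) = (j + 1)*(j + 4)*(j + 3)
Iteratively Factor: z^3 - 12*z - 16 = (z + 2)*(z^2 - 2*z - 8) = (z + 2)^2*(z - 4)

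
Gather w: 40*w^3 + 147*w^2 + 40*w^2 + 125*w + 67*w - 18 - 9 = 40*w^3 + 187*w^2 + 192*w - 27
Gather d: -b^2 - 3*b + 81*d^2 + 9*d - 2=-b^2 - 3*b + 81*d^2 + 9*d - 2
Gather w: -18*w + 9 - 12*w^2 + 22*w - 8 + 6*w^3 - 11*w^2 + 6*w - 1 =6*w^3 - 23*w^2 + 10*w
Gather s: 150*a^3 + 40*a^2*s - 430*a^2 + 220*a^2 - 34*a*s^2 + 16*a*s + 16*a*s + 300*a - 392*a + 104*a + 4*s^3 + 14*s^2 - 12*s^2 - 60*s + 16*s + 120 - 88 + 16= 150*a^3 - 210*a^2 + 12*a + 4*s^3 + s^2*(2 - 34*a) + s*(40*a^2 + 32*a - 44) + 48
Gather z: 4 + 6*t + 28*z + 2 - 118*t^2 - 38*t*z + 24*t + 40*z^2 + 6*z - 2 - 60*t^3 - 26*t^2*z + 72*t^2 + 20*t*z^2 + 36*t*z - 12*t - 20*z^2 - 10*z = -60*t^3 - 46*t^2 + 18*t + z^2*(20*t + 20) + z*(-26*t^2 - 2*t + 24) + 4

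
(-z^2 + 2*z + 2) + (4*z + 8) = -z^2 + 6*z + 10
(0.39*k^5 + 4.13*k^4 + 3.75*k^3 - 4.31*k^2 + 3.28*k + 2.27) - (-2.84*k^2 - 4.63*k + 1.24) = 0.39*k^5 + 4.13*k^4 + 3.75*k^3 - 1.47*k^2 + 7.91*k + 1.03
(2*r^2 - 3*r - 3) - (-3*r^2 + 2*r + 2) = 5*r^2 - 5*r - 5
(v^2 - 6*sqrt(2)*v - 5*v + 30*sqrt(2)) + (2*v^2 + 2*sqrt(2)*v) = 3*v^2 - 4*sqrt(2)*v - 5*v + 30*sqrt(2)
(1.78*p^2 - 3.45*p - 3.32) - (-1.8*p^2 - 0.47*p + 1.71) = 3.58*p^2 - 2.98*p - 5.03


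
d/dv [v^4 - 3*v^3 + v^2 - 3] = v*(4*v^2 - 9*v + 2)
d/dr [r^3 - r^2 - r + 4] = 3*r^2 - 2*r - 1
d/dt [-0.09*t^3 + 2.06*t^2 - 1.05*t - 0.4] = -0.27*t^2 + 4.12*t - 1.05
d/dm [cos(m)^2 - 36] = -sin(2*m)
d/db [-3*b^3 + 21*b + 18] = 21 - 9*b^2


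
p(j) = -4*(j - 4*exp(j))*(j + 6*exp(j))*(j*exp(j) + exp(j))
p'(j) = -4*(1 - 4*exp(j))*(j + 6*exp(j))*(j*exp(j) + exp(j)) - 4*(j - 4*exp(j))*(j + 6*exp(j))*(j*exp(j) + 2*exp(j)) - 4*(j - 4*exp(j))*(j*exp(j) + exp(j))*(6*exp(j) + 1) = 4*(-j^3 - 4*j^2*exp(j) - 4*j^2 + 72*j*exp(2*j) - 8*j*exp(j) - 2*j + 96*exp(2*j) - 2*exp(j))*exp(j)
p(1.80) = 57818.87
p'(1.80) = 194957.20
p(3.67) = 26891424.96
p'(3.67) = 86600667.48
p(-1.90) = 1.35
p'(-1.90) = -2.92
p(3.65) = 25213756.76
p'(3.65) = 81223355.38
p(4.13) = 117708102.91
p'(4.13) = 376598964.55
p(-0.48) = 12.30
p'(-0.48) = 60.00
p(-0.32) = 25.71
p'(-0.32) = 112.83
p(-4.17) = 3.38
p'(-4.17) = 0.66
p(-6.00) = 1.78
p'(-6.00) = 0.83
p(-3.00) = 3.44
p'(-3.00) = -0.80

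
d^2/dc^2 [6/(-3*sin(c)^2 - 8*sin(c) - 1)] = 12*(18*sin(c)^4 + 36*sin(c)^3 - sin(c)^2 - 76*sin(c) - 61)/(3*sin(c)^2 + 8*sin(c) + 1)^3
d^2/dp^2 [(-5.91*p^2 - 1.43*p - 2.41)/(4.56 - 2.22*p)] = (298.487592 - 1.4210854715202e-14*p^2)/(10.941048*p^3 - 67.420512*p^2 + 138.485376*p - 94.818816)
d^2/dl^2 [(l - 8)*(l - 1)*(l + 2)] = 6*l - 14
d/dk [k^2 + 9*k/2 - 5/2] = 2*k + 9/2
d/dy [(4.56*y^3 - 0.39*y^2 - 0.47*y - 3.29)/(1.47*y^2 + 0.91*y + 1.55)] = (6.7032*y^4 + 8.2992*y^3 + 21.54*y^2 + 8.4636*y + 2.2654)/(2.1609*y^4 + 2.6754*y^3 + 5.3851*y^2 + 2.821*y + 2.4025)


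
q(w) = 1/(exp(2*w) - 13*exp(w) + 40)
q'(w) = (-2*exp(2*w) + 13*exp(w))/(exp(2*w) - 13*exp(w) + 40)^2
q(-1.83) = 0.03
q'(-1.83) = 0.00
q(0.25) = 0.04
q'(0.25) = 0.02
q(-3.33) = 0.03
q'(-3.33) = 0.00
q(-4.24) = 0.03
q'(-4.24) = 0.00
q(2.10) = 1.90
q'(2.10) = -98.31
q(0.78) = 0.06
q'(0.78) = 0.07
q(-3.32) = 0.03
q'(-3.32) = 0.00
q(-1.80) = 0.03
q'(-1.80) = 0.00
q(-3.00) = 0.03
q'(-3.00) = 0.00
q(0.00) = 0.04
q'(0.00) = 0.01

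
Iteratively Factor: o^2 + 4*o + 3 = (o + 1)*(o + 3)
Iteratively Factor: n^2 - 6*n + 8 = (n - 4)*(n - 2)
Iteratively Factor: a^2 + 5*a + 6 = (a + 2)*(a + 3)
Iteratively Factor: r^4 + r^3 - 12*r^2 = (r)*(r^3 + r^2 - 12*r) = r^2*(r^2 + r - 12) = r^2*(r - 3)*(r + 4)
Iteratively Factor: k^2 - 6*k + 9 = (k - 3)*(k - 3)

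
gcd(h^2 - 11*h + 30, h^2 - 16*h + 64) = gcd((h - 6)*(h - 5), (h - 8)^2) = 1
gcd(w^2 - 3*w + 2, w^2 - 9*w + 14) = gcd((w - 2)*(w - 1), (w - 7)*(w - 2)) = w - 2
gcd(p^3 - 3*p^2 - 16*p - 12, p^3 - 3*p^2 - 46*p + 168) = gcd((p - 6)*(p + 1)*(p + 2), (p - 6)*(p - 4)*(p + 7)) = p - 6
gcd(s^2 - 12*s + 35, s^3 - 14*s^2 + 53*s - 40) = s - 5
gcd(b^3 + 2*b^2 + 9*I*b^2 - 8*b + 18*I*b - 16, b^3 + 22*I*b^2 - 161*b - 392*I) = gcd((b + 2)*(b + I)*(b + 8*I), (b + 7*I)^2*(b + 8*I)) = b + 8*I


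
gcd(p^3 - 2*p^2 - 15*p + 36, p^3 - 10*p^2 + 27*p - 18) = p - 3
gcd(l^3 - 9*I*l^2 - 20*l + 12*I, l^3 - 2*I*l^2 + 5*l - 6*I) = l - I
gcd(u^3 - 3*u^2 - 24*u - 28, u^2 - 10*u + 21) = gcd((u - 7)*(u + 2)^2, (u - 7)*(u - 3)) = u - 7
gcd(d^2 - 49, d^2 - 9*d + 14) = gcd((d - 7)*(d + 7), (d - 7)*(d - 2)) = d - 7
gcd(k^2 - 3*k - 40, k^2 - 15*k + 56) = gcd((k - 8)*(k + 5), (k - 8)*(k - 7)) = k - 8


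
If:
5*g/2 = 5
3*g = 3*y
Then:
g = 2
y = 2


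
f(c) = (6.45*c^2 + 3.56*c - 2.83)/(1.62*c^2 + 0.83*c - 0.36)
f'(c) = (-3.24*c - 0.83)*(6.45*c^2 + 3.56*c - 2.83)/(1.62*c^2 + 0.83*c - 0.36)^2 + (12.9*c + 3.56)/(1.62*c^2 + 0.83*c - 0.36) = (-0.413700000000002*c^2 + 4.5252*c + 1.0673)/(2.6244*c^4 + 2.6892*c^3 - 0.4775*c^2 - 0.5976*c + 0.1296)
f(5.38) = 3.98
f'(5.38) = 0.01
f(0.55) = 1.84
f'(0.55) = 9.97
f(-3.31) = 3.83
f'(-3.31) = -0.09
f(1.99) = 3.87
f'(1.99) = 0.14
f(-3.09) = 3.81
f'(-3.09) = -0.11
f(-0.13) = 7.23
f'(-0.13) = 2.43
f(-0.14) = 7.20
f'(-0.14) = 2.15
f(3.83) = 3.97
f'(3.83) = 0.02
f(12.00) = 3.99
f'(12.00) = -0.00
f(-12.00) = 3.96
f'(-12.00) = -0.00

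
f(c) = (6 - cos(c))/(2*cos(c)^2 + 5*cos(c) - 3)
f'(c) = (6 - cos(c))*(4*sin(c)*cos(c) + 5*sin(c))/(2*cos(c)^2 + 5*cos(c) - 3)^2 + sin(c)/(2*cos(c)^2 + 5*cos(c) - 3) = (24*cos(c) - cos(2*c) + 26)*sin(c)/(5*cos(c) + cos(2*c) - 2)^2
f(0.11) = 1.27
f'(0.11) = 0.34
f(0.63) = 2.21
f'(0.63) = 4.83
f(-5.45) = 4.20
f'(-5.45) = 19.47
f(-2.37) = -1.21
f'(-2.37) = -0.20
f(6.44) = 1.29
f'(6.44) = 0.50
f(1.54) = -2.10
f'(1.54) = 3.43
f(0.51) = 1.78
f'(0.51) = 2.72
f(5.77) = 1.78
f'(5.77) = -2.76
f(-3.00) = -1.17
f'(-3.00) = -0.00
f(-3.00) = -1.17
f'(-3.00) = -0.00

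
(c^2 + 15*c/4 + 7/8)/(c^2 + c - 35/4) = (4*c + 1)/(2*(2*c - 5))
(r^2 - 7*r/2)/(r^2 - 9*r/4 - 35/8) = 4*r/(4*r + 5)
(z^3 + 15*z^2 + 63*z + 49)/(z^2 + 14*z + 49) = z + 1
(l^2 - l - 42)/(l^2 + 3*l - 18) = (l - 7)/(l - 3)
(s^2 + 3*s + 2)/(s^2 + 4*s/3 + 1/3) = 3*(s + 2)/(3*s + 1)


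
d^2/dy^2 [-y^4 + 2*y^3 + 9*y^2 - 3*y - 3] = -12*y^2 + 12*y + 18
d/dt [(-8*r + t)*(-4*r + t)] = -12*r + 2*t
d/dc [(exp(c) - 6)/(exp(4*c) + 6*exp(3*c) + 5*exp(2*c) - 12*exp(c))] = (-3*exp(4*c) + 12*exp(3*c) + 103*exp(2*c) + 60*exp(c) - 72)*exp(-c)/(exp(6*c) + 12*exp(5*c) + 46*exp(4*c) + 36*exp(3*c) - 119*exp(2*c) - 120*exp(c) + 144)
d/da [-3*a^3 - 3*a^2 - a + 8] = -9*a^2 - 6*a - 1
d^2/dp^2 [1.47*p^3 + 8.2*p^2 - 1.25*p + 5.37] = 8.82*p + 16.4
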